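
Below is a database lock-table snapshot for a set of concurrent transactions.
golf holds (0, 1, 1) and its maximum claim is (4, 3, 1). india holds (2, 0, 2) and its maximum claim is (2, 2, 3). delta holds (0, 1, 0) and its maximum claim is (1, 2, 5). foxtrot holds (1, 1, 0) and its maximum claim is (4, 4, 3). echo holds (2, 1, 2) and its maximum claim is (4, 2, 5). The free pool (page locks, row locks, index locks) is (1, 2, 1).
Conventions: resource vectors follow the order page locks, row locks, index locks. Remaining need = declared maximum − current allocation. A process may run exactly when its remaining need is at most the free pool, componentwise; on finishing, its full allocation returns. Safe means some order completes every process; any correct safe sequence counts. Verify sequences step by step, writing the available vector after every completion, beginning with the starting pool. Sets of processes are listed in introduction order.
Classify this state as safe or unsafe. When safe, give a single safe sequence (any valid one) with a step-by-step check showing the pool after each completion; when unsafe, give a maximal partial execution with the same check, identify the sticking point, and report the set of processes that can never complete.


SAFE, for example via the order india, echo, foxtrot, delta, golf.
Key observation: india is the earliest step where a requested resource binds exactly: need (0, 2, 1), pool (1, 2, 1) at its turn.
Walking it through:
  pool = (1, 2, 1)
  india needs (0, 2, 1) <= (1, 2, 1) -> finishes; pool += (2, 0, 2) = (3, 2, 3)
  echo needs (2, 1, 3) <= (3, 2, 3) -> finishes; pool += (2, 1, 2) = (5, 3, 5)
  foxtrot needs (3, 3, 3) <= (5, 3, 5) -> finishes; pool += (1, 1, 0) = (6, 4, 5)
  delta needs (1, 1, 5) <= (6, 4, 5) -> finishes; pool += (0, 1, 0) = (6, 5, 5)
  golf needs (4, 2, 0) <= (6, 5, 5) -> finishes; pool += (0, 1, 1) = (6, 6, 6)


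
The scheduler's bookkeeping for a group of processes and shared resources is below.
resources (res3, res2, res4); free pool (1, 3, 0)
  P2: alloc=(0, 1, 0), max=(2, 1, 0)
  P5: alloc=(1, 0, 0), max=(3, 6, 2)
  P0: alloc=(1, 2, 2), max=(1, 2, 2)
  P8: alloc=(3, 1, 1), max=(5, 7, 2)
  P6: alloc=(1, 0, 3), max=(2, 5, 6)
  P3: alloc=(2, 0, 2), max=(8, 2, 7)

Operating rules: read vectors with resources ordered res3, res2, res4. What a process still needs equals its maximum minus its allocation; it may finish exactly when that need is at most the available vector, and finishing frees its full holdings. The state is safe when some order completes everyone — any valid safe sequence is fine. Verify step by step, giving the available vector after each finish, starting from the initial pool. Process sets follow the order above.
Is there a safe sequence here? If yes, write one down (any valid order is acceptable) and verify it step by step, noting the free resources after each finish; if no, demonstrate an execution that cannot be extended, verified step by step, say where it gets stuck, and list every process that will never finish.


SAFE — a valid safe sequence is P0, P2, P5, P8, P6, P3.
Key observation: at P2 the run first touches a limit — (2, 0, 0) against (2, 5, 2), exact on a resource it actually requests.
Verifying each step:
  pool = (1, 3, 0)
  run P0 (needs (0, 0, 0), free (1, 3, 0)); after release of (1, 2, 2) the pool is (2, 5, 2)
  run P2 (needs (2, 0, 0), free (2, 5, 2)); after release of (0, 1, 0) the pool is (2, 6, 2)
  run P5 (needs (2, 6, 2), free (2, 6, 2)); after release of (1, 0, 0) the pool is (3, 6, 2)
  run P8 (needs (2, 6, 1), free (3, 6, 2)); after release of (3, 1, 1) the pool is (6, 7, 3)
  run P6 (needs (1, 5, 3), free (6, 7, 3)); after release of (1, 0, 3) the pool is (7, 7, 6)
  run P3 (needs (6, 2, 5), free (7, 7, 6)); after release of (2, 0, 2) the pool is (9, 7, 8)


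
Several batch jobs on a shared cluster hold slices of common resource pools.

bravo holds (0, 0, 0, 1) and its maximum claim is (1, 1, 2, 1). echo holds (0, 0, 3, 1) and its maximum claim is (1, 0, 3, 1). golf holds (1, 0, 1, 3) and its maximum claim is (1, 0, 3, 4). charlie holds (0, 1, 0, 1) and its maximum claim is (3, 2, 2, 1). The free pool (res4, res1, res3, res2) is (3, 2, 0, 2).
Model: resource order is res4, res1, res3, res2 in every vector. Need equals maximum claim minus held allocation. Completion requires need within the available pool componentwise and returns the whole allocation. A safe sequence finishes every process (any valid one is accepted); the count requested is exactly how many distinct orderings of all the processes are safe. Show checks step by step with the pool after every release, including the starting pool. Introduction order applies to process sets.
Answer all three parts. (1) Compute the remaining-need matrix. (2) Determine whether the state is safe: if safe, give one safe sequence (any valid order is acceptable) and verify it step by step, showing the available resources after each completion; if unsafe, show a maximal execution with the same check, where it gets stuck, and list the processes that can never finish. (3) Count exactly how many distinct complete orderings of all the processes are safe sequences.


(1) Need matrix, components ordered res4, res1, res3, res2:
  bravo: (1, 1, 2, 0)
  echo: (1, 0, 0, 0)
  golf: (0, 0, 2, 1)
  charlie: (3, 1, 2, 0)
(2) SAFE, for example via the order echo, golf, bravo, charlie.
Key observation: the order never hits an exact fit; golf is the first step at the minimum slack of 1 on its requested resources ((0, 0, 2, 1), (3, 2, 3, 3) free).
Walking it through:
  pool = (3, 2, 0, 2)
  echo needs (1, 0, 0, 0) <= (3, 2, 0, 2) -> finishes; pool += (0, 0, 3, 1) = (3, 2, 3, 3)
  golf needs (0, 0, 2, 1) <= (3, 2, 3, 3) -> finishes; pool += (1, 0, 1, 3) = (4, 2, 4, 6)
  bravo needs (1, 1, 2, 0) <= (4, 2, 4, 6) -> finishes; pool += (0, 0, 0, 1) = (4, 2, 4, 7)
  charlie needs (3, 1, 2, 0) <= (4, 2, 4, 7) -> finishes; pool += (0, 1, 0, 1) = (4, 3, 4, 8)
(3) Exactly 6 of the possible complete orderings are safe sequences.


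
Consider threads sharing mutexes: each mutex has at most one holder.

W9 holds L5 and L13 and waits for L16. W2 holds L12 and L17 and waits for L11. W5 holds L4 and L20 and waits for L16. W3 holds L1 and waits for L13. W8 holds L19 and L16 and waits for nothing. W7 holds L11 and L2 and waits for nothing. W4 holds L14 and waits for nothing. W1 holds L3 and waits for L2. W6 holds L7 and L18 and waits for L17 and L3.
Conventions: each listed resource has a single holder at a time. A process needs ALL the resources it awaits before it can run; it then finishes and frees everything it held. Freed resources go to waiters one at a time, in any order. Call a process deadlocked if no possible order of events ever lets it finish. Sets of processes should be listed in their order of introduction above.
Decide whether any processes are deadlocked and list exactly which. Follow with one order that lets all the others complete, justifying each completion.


The deadlocked set is empty.
Key observation: the waits form no ring: some process can always run, and its releases unblock the others one by one.
One completion order for the rest: W7, W8, W1, W9, W2, W6, W4, W5, W3.
Step-by-step check:
  W7: no waits; runs immediately, freeing L11 and L2
  W8: no waits; runs immediately, freeing L19 and L16
  W1: everything it awaited (L2) is free; runs, freeing L3
  W9: everything it awaited (L16) is free; runs, freeing L5 and L13
  W2: everything it awaited (L11) is free; runs, freeing L12 and L17
  W6: everything it awaited (L17 and L3) is free; runs, freeing L7 and L18
  W4: no waits; runs immediately, freeing L14
  W5: everything it awaited (L16) is free; runs, freeing L4 and L20
  W3: everything it awaited (L13) is free; runs, freeing L1


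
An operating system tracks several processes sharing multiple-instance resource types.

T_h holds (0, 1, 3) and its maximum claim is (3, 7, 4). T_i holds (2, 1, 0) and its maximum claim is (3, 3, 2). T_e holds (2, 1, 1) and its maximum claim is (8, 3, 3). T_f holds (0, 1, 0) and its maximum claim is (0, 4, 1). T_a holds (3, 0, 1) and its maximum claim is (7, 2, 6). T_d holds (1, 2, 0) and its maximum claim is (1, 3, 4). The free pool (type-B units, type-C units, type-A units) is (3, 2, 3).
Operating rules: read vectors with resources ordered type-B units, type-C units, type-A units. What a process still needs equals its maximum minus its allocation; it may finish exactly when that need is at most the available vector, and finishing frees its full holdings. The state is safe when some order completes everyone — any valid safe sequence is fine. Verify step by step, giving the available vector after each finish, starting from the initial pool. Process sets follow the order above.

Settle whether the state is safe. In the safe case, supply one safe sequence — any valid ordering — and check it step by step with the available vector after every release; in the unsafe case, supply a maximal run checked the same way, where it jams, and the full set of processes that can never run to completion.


UNSAFE.
Key observation: after T_i, T_f the pool peaks at (5, 4, 3), and each blocked process is short somewhere: T_h on type-C units; T_e on type-B units; T_a on type-A units; T_d on type-A units.
The run T_i, T_f cannot be extended any further. Check, step by step:
  pool = (3, 2, 3)
  T_i needs (1, 2, 2) <= (3, 2, 3) -> finishes; pool += (2, 1, 0) = (5, 3, 3)
  T_f needs (0, 3, 1) <= (5, 3, 3) -> finishes; pool += (0, 1, 0) = (5, 4, 3)
  T_h still needs (3, 6, 1) but only (5, 4, 3) is free — short on type-C units
  T_e still needs (6, 2, 2) but only (5, 4, 3) is free — short on type-B units
  T_a still needs (4, 2, 5) but only (5, 4, 3) is free — short on type-A units
  T_d still needs (0, 1, 4) but only (5, 4, 3) is free — short on type-A units
Permanently blocked: T_h, T_e, T_a and T_d.


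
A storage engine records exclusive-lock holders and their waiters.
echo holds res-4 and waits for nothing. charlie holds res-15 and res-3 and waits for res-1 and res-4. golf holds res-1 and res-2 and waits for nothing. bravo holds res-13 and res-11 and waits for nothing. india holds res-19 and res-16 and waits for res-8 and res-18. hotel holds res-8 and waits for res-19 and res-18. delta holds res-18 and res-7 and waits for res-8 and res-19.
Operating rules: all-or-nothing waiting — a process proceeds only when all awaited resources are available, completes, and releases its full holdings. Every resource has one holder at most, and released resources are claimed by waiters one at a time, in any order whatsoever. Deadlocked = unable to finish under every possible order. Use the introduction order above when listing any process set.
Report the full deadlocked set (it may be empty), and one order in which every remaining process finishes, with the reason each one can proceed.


Deadlocked: india, hotel and delta.
Key observation: the knot is the closed ring of waits india -> hotel -> india; delta is caught in further circular waits.
A valid finishing order for the others: echo, golf, bravo, charlie.
Walking it through:
  echo: no waits; runs immediately, freeing res-4
  golf: no waits; runs immediately, freeing res-1 and res-2
  bravo: no waits; runs immediately, freeing res-13 and res-11
  charlie waits on res-1 and res-4 — all released -> runs and releases res-15 and res-3


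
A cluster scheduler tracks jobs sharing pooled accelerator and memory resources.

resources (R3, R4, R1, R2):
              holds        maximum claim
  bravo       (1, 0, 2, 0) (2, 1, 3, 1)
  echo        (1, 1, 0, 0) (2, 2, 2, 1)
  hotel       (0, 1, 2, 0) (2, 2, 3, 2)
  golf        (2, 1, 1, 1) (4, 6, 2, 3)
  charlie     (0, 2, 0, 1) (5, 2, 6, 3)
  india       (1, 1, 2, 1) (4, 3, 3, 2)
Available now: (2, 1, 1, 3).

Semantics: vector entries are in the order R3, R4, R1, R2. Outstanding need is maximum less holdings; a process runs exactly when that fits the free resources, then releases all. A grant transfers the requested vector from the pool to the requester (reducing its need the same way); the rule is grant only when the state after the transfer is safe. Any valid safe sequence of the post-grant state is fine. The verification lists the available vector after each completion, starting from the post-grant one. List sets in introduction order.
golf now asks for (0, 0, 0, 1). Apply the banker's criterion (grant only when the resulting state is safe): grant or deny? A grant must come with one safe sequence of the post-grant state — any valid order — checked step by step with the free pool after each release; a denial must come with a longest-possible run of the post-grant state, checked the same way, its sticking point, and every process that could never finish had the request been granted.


GRANT: granting preserves safety; a valid post-grant sequence is bravo, echo, india, hotel, charlie, golf.
Key observation: granting shrinks the pool to (2, 1, 1, 2), yet bravo still fits and the chain goes through.
Check on the post-grant state, step by step:
  pool = (2, 1, 1, 2)
  bravo: need (1, 1, 1, 1) fits (2, 1, 1, 2); releases (1, 0, 2, 0), pool now (3, 1, 3, 2)
  echo: need (1, 1, 2, 1) fits (3, 1, 3, 2); releases (1, 1, 0, 0), pool now (4, 2, 3, 2)
  india: need (3, 2, 1, 1) fits (4, 2, 3, 2); releases (1, 1, 2, 1), pool now (5, 3, 5, 3)
  hotel: need (2, 1, 1, 2) fits (5, 3, 5, 3); releases (0, 1, 2, 0), pool now (5, 4, 7, 3)
  charlie: need (5, 0, 6, 2) fits (5, 4, 7, 3); releases (0, 2, 0, 1), pool now (5, 6, 7, 4)
  golf: need (2, 5, 1, 1) fits (5, 6, 7, 4); releases (2, 1, 1, 2), pool now (7, 7, 8, 6)


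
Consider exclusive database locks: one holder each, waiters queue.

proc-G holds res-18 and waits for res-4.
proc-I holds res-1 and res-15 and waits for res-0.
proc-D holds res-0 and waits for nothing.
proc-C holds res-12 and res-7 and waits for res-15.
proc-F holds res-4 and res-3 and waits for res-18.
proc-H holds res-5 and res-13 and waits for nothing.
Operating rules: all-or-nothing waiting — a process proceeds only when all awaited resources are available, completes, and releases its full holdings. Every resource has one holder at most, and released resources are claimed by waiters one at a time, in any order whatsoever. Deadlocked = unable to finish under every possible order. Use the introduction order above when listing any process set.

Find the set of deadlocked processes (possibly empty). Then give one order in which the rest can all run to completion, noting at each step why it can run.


The deadlocked set is proc-G and proc-F.
Key observation: along proc-G -> proc-F -> proc-G, each member waits on what the next one holds — a deadlock; no other process is dragged down with it.
The rest can finish in the order proc-H, proc-D, proc-I, proc-C.
Verifying each step:
  run proc-H (it waits on nothing); releases res-5 and res-13
  run proc-D (it waits on nothing); releases res-0
  run proc-I (all its waits — res-0 — are resolved); releases res-1 and res-15
  run proc-C (all its waits — res-15 — are resolved); releases res-12 and res-7


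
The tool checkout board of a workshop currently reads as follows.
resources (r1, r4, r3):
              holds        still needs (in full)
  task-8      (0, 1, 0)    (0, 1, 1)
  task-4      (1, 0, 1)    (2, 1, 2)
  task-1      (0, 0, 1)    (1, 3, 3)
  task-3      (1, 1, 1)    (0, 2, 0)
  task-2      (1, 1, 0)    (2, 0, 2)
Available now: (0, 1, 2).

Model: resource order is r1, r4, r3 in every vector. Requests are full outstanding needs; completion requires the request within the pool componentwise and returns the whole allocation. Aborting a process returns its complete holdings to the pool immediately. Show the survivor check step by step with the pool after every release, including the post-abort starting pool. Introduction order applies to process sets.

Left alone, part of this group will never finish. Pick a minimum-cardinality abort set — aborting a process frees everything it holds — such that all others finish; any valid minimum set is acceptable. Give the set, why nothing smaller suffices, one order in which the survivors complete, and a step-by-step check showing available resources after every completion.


Abort task-2.
Key observation: task-4 had no path to completion before; after the abort of task-2 ((1, 1, 0) returned), step 3 is where it fits.
No smaller set exists: with zero aborts the deadlock remains.
One survivor order: task-8, task-3, task-4, task-1. Walking it through (post-abort pool first):
  pool = (1, 2, 2)
  task-8: need (0, 1, 1) fits (1, 2, 2); releases (0, 1, 0), pool now (1, 3, 2)
  task-3: need (0, 2, 0) fits (1, 3, 2); releases (1, 1, 1), pool now (2, 4, 3)
  task-4: need (2, 1, 2) fits (2, 4, 3); releases (1, 0, 1), pool now (3, 4, 4)
  task-1: need (1, 3, 3) fits (3, 4, 4); releases (0, 0, 1), pool now (3, 4, 5)


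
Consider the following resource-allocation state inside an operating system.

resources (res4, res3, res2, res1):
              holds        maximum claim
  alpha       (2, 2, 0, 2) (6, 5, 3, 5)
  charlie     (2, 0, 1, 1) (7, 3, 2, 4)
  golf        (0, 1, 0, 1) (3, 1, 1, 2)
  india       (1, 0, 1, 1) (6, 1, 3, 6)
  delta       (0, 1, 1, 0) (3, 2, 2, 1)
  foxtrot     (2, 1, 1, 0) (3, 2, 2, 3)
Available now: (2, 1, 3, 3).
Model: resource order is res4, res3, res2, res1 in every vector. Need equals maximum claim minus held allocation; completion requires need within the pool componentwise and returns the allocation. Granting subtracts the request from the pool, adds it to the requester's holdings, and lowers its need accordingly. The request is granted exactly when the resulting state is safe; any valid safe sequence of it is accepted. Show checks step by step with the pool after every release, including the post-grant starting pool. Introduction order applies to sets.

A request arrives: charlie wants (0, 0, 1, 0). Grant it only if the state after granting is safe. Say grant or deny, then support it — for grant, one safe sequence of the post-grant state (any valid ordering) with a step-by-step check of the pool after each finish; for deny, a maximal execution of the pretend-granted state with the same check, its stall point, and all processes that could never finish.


GRANT — the state after the grant stays safe, e.g. via foxtrot, delta, alpha, golf, india, charlie.
Key observation: the grant leaves (2, 1, 2, 3) free — enough for foxtrot, whose release restarts the cascade.
Step-by-step check of the post-grant state:
  pool = (2, 1, 2, 3)
  run foxtrot (needs (1, 1, 1, 3), free (2, 1, 2, 3)); after release of (2, 1, 1, 0) the pool is (4, 2, 3, 3)
  run delta (needs (3, 1, 1, 1), free (4, 2, 3, 3)); after release of (0, 1, 1, 0) the pool is (4, 3, 4, 3)
  run alpha (needs (4, 3, 3, 3), free (4, 3, 4, 3)); after release of (2, 2, 0, 2) the pool is (6, 5, 4, 5)
  run golf (needs (3, 0, 1, 1), free (6, 5, 4, 5)); after release of (0, 1, 0, 1) the pool is (6, 6, 4, 6)
  run india (needs (5, 1, 2, 5), free (6, 6, 4, 6)); after release of (1, 0, 1, 1) the pool is (7, 6, 5, 7)
  run charlie (needs (5, 3, 0, 3), free (7, 6, 5, 7)); after release of (2, 0, 2, 1) the pool is (9, 6, 7, 8)


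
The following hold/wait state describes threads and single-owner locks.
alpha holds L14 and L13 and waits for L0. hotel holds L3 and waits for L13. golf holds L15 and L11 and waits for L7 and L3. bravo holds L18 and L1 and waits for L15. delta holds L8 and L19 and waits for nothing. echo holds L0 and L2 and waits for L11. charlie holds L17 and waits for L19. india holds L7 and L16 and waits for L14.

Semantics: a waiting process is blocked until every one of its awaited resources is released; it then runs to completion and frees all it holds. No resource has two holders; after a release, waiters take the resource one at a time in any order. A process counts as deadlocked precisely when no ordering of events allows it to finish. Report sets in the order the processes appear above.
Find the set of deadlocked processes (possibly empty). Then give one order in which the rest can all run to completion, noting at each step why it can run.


The deadlocked set is alpha, hotel, golf, bravo, echo and india.
Key observation: the cycle alpha -> echo -> golf -> hotel -> alpha can never break — each member waits on the next; india is caught in further circular waits and bravo waits into the deadlock from upstream.
The rest can finish in the order delta, charlie.
Verifying each step:
  delta waits on nothing -> runs at once and releases L8 and L19
  charlie waits on L19 — all released -> runs and releases L17


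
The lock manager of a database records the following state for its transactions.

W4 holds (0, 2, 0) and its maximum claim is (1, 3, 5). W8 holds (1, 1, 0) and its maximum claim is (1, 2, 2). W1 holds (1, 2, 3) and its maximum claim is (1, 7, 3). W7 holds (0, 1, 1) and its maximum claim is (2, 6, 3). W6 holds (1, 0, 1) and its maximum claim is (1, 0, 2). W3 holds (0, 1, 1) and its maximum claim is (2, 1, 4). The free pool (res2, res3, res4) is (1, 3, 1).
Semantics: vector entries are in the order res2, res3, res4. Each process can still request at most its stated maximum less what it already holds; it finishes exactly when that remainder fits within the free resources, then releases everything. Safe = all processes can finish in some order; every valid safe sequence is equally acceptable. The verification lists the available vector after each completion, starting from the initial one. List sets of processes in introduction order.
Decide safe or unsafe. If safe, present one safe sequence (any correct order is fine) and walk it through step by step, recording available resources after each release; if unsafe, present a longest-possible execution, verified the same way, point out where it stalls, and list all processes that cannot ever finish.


UNSAFE — no complete ordering exists.
Key observation: after W6, W8 the pool peaks at (3, 4, 2), and each blocked process is short somewhere: W4 on res4; W1 on res3; W7 on res3; W3 on res4.
The run W6, W8 cannot be extended any further. Walking it through:
  pool = (1, 3, 1)
  W6: need (0, 0, 1) fits (1, 3, 1); releases (1, 0, 1), pool now (2, 3, 2)
  W8: need (0, 1, 2) fits (2, 3, 2); releases (1, 1, 0), pool now (3, 4, 2)
  W4 still needs (1, 1, 5) but only (3, 4, 2) is free — short on res4
  W1 still needs (0, 5, 0) but only (3, 4, 2) is free — short on res3
  W7 still needs (2, 5, 2) but only (3, 4, 2) is free — short on res3
  W3 still needs (2, 0, 3) but only (3, 4, 2) is free — short on res4
Permanently blocked: W4, W1, W7 and W3.


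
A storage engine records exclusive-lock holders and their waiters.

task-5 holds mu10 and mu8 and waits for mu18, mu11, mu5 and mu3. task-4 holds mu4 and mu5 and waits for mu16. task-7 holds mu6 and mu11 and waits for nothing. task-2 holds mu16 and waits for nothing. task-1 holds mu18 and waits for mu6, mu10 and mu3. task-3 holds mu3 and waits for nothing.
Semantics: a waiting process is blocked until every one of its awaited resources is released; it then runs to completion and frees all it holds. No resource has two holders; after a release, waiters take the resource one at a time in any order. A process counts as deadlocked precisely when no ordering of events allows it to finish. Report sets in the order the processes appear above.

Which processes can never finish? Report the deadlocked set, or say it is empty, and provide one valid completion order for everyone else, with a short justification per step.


The deadlocked set is task-5 and task-1.
Key observation: task-5 -> task-1 -> task-5 is a circular wait — nothing in it can go first; no other process is dragged down with it.
The rest can finish in the order task-2, task-3, task-7, task-4.
Verifying each step:
  task-2: no waits; runs immediately, freeing mu16
  task-3: no waits; runs immediately, freeing mu3
  task-7: no waits; runs immediately, freeing mu6 and mu11
  task-4 waits on mu16 — all released -> runs and releases mu4 and mu5


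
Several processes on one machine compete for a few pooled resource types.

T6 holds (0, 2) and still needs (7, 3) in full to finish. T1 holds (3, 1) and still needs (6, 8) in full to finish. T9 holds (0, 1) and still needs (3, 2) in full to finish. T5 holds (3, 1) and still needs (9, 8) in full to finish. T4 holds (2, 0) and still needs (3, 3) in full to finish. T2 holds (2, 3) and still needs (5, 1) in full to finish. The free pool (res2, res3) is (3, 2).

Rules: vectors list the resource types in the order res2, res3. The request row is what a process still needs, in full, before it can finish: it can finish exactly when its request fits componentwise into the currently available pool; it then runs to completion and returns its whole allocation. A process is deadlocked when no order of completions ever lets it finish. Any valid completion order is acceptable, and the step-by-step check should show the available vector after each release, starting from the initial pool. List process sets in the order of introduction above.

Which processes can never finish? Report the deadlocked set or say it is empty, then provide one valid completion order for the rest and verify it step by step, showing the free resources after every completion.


Nothing here is deadlocked.
Key observation: starting with T9, each completion frees enough for the next — no one is permanently blocked.
A valid finishing order for the others: T9, T4, T2, T6, T1, T5. Check, step by step:
  pool = (3, 2)
  T9 needs (3, 2) <= (3, 2) -> finishes; pool += (0, 1) = (3, 3)
  T4 needs (3, 3) <= (3, 3) -> finishes; pool += (2, 0) = (5, 3)
  T2 needs (5, 1) <= (5, 3) -> finishes; pool += (2, 3) = (7, 6)
  T6 needs (7, 3) <= (7, 6) -> finishes; pool += (0, 2) = (7, 8)
  T1 needs (6, 8) <= (7, 8) -> finishes; pool += (3, 1) = (10, 9)
  T5 needs (9, 8) <= (10, 9) -> finishes; pool += (3, 1) = (13, 10)


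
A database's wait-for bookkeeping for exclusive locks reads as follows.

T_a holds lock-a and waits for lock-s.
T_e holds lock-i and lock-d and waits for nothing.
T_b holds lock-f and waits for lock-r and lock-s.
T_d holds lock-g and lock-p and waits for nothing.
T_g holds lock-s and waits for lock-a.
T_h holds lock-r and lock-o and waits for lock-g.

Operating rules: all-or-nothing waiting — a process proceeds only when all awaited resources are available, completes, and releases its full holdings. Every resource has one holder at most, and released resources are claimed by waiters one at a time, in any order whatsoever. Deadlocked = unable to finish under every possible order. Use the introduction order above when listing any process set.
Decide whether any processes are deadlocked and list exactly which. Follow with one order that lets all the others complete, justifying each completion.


The deadlocked set is T_a, T_b and T_g.
Key observation: along T_a -> T_g -> T_a, each member waits on what the next one holds — a deadlock; T_b waits into the deadlock from upstream.
One completion order for the rest: T_d, T_e, T_h.
Walking it through:
  run T_d (it waits on nothing); releases lock-g and lock-p
  run T_e (it waits on nothing); releases lock-i and lock-d
  T_h: everything it awaited (lock-g) is free; runs, freeing lock-r and lock-o


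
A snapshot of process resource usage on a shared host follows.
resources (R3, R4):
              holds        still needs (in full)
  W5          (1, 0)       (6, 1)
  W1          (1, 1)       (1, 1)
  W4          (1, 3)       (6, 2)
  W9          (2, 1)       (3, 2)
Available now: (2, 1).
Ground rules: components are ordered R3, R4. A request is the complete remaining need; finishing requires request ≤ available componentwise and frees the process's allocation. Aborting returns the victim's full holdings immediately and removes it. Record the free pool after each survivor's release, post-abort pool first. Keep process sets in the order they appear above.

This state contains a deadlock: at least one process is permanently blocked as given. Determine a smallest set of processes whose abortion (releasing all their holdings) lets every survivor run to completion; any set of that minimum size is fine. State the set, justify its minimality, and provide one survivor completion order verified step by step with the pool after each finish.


Abort W5.
Key observation: W4 could never have finished before the abort; with (1, 0) returned by W5, it fits at step 3.
No smaller set exists: with zero aborts the deadlock remains.
One survivor order: W1, W9, W4. Check, step by step (post-abort pool first):
  pool = (3, 1)
  run W1 (needs (1, 1), free (3, 1)); after release of (1, 1) the pool is (4, 2)
  run W9 (needs (3, 2), free (4, 2)); after release of (2, 1) the pool is (6, 3)
  run W4 (needs (6, 2), free (6, 3)); after release of (1, 3) the pool is (7, 6)


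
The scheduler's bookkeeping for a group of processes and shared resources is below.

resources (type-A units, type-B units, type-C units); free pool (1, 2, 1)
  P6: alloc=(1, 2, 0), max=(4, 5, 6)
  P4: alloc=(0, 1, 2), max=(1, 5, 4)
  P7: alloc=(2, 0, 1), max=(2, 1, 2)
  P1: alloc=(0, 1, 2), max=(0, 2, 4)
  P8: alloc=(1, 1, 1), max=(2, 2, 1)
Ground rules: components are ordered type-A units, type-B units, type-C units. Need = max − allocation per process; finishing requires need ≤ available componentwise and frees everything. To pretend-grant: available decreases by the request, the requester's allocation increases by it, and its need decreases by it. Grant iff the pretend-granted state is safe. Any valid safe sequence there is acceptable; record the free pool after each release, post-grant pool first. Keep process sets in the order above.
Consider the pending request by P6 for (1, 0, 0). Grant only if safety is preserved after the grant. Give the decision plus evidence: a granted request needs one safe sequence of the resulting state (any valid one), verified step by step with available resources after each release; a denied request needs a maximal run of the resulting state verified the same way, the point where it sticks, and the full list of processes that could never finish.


GRANT: granting preserves safety; a valid post-grant sequence is P7, P1, P8, P4, P6.
Key observation: granting shrinks the pool to (0, 2, 1), yet P7 still fits and the chain goes through.
Verifying the post-grant state step by step:
  pool = (0, 2, 1)
  P7: need (0, 1, 1) fits (0, 2, 1); releases (2, 0, 1), pool now (2, 2, 2)
  P1: need (0, 1, 2) fits (2, 2, 2); releases (0, 1, 2), pool now (2, 3, 4)
  P8: need (1, 1, 0) fits (2, 3, 4); releases (1, 1, 1), pool now (3, 4, 5)
  P4: need (1, 4, 2) fits (3, 4, 5); releases (0, 1, 2), pool now (3, 5, 7)
  P6: need (2, 3, 6) fits (3, 5, 7); releases (2, 2, 0), pool now (5, 7, 7)


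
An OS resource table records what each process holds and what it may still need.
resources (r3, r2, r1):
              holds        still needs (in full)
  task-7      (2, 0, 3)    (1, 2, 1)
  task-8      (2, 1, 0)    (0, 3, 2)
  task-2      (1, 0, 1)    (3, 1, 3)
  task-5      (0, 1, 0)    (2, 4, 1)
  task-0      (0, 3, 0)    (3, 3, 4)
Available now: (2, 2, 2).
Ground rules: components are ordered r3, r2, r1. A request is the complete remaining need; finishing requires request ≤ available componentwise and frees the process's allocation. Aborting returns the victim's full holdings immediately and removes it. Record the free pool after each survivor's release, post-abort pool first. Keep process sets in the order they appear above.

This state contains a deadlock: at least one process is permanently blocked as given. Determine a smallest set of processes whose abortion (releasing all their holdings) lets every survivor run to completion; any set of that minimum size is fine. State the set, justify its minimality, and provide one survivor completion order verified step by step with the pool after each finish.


Abort task-5.
Key observation: task-0 could never have finished before the abort; with (0, 1, 0) returned by task-5, it fits at step 3.
No smaller set exists: with zero aborts the deadlock remains.
The survivors complete as task-7, task-2, task-0, task-8. Verifying each step (starting from the post-abort pool):
  pool = (2, 3, 2)
  task-7 needs (1, 2, 1) <= (2, 3, 2) -> finishes; pool += (2, 0, 3) = (4, 3, 5)
  task-2 needs (3, 1, 3) <= (4, 3, 5) -> finishes; pool += (1, 0, 1) = (5, 3, 6)
  task-0 needs (3, 3, 4) <= (5, 3, 6) -> finishes; pool += (0, 3, 0) = (5, 6, 6)
  task-8 needs (0, 3, 2) <= (5, 6, 6) -> finishes; pool += (2, 1, 0) = (7, 7, 6)


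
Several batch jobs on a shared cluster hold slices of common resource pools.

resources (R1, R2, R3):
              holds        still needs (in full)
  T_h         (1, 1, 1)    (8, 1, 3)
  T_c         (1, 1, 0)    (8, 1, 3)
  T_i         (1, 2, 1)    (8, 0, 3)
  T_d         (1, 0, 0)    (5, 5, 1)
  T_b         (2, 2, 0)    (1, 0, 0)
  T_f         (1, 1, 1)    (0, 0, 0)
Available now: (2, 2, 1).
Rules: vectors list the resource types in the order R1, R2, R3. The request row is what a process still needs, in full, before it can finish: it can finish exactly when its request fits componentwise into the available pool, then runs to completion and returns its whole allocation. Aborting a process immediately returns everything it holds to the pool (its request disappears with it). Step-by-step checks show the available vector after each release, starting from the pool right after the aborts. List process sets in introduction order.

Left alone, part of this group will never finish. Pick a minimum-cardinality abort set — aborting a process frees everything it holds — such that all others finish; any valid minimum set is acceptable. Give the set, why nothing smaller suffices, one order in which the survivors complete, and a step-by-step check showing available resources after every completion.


The answer: abort T_h and T_i.
Key observation: T_c had no path to completion before; after the abort of T_h and T_i ((2, 3, 2) returned), step 4 is where it fits.
No one abort is enough; case by case: T_h alone leaves T_c blocked (short on R1); T_c alone leaves T_h blocked (short on R1 and R3); T_i alone leaves T_h blocked (short on R1); T_d alone leaves T_h blocked (short on R1 and R3); T_b alone leaves T_h blocked (short on R1 and R3); T_f alone leaves T_h blocked (short on R1 and R3).
One survivor order: T_f, T_b, T_d, T_c. Walking it through (post-abort pool first):
  pool = (4, 5, 3)
  T_f: need (0, 0, 0) fits (4, 5, 3); releases (1, 1, 1), pool now (5, 6, 4)
  T_b: need (1, 0, 0) fits (5, 6, 4); releases (2, 2, 0), pool now (7, 8, 4)
  T_d: need (5, 5, 1) fits (7, 8, 4); releases (1, 0, 0), pool now (8, 8, 4)
  T_c: need (8, 1, 3) fits (8, 8, 4); releases (1, 1, 0), pool now (9, 9, 4)


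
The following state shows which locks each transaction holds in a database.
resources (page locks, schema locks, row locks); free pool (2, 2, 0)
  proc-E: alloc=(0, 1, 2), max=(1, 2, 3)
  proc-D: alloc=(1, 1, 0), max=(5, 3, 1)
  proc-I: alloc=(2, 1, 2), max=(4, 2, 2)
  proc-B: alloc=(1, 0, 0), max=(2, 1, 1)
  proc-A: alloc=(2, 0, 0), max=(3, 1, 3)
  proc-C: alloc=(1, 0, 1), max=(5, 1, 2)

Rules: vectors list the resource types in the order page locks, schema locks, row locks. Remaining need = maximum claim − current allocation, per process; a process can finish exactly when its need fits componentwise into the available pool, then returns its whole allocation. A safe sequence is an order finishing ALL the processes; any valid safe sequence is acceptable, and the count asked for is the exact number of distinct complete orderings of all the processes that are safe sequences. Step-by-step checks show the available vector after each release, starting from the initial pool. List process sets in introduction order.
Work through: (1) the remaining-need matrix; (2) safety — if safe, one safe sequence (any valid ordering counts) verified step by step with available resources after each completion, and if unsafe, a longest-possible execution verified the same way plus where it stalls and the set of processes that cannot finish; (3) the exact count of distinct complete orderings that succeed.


(1) Need matrix, components ordered page locks, schema locks, row locks:
  proc-E: (1, 1, 1)
  proc-D: (4, 2, 1)
  proc-I: (2, 1, 0)
  proc-B: (1, 1, 1)
  proc-A: (1, 1, 3)
  proc-C: (4, 1, 1)
(2) SAFE. One safe sequence: proc-I, proc-E, proc-C, proc-A, proc-B, proc-D.
Key observation: the order's first zero-slack moment is proc-I ((2, 1, 0) needed, (2, 2, 0) free — a requested resource with nothing to spare).
Walking it through:
  pool = (2, 2, 0)
  run proc-I (needs (2, 1, 0), free (2, 2, 0)); after release of (2, 1, 2) the pool is (4, 3, 2)
  run proc-E (needs (1, 1, 1), free (4, 3, 2)); after release of (0, 1, 2) the pool is (4, 4, 4)
  run proc-C (needs (4, 1, 1), free (4, 4, 4)); after release of (1, 0, 1) the pool is (5, 4, 5)
  run proc-A (needs (1, 1, 3), free (5, 4, 5)); after release of (2, 0, 0) the pool is (7, 4, 5)
  run proc-B (needs (1, 1, 1), free (7, 4, 5)); after release of (1, 0, 0) the pool is (8, 4, 5)
  run proc-D (needs (4, 2, 1), free (8, 4, 5)); after release of (1, 1, 0) the pool is (9, 5, 5)
(3) Exactly 80 of the possible complete orderings are safe sequences.


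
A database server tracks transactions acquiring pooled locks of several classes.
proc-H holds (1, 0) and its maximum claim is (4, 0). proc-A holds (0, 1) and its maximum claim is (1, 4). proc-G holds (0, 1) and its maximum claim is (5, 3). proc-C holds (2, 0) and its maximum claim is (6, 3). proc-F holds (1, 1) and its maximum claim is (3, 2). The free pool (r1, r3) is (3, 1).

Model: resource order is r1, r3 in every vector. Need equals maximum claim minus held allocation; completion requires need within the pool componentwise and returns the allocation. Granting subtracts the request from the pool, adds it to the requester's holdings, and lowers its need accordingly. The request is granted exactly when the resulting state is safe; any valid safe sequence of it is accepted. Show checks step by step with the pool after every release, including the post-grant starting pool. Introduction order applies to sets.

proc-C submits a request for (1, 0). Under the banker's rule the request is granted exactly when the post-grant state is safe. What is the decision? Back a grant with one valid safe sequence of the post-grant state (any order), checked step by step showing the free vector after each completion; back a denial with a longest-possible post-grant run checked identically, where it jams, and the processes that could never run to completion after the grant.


DENY. Granting would leave the state unsafe.
Key observation: after proc-F, proc-H the pool peaks at (4, 2), and each blocked process is short somewhere: proc-A on r3; proc-G on r1; proc-C on r3.
After a pretend grant, a maximal execution: proc-F, proc-H — then nothing else fits. Step-by-step check:
  pool = (2, 1)
  proc-F: need (2, 1) fits (2, 1); releases (1, 1), pool now (3, 2)
  proc-H: need (3, 0) fits (3, 2); releases (1, 0), pool now (4, 2)
  proc-A cannot run: need (1, 3) vs free (4, 2) (insufficient r3)
  proc-G cannot run: need (5, 2) vs free (4, 2) (insufficient r1)
  proc-C cannot run: need (3, 3) vs free (4, 2) (insufficient r3)
Had the request been granted, proc-A, proc-G and proc-C could never finish.


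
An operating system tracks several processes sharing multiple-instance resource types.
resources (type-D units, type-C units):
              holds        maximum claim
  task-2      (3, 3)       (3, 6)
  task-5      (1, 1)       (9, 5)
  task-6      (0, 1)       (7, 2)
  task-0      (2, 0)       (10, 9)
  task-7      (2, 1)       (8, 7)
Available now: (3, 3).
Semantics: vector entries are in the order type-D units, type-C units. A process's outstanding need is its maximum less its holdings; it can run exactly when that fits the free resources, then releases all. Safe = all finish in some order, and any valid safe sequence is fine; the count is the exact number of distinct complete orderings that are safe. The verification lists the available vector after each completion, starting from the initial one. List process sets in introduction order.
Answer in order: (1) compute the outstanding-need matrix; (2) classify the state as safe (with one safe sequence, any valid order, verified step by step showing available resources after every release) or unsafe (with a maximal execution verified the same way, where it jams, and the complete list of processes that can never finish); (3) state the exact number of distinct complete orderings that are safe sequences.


(1) Remaining need (order type-D units, type-C units):
  task-2: (0, 3)
  task-5: (8, 4)
  task-6: (7, 1)
  task-0: (8, 9)
  task-7: (6, 6)
(2) The state is SAFE; one workable sequence: task-2, task-7, task-6, task-5, task-0.
Key observation: the order's first zero-slack moment is task-2 ((0, 3) needed, (3, 3) free — a requested resource with nothing to spare).
Step-by-step check:
  pool = (3, 3)
  run task-2 (needs (0, 3), free (3, 3)); after release of (3, 3) the pool is (6, 6)
  run task-7 (needs (6, 6), free (6, 6)); after release of (2, 1) the pool is (8, 7)
  run task-6 (needs (7, 1), free (8, 7)); after release of (0, 1) the pool is (8, 8)
  run task-5 (needs (8, 4), free (8, 8)); after release of (1, 1) the pool is (9, 9)
  run task-0 (needs (8, 9), free (9, 9)); after release of (2, 0) the pool is (11, 9)
(3) The exact count: 2 of the possible complete orderings are safe sequences.
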